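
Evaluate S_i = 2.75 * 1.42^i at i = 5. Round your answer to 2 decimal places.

S_5 = 2.75 * 1.42^5 ≈ 2.75 * 5.7735 ≈ 15.88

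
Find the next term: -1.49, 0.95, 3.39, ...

Differences: 0.95 - -1.49 = 2.44
This is an arithmetic sequence with common difference d = 2.44.
Next term = 3.39 + 2.44 = 5.83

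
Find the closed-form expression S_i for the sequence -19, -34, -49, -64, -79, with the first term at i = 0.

Check differences: -34 - -19 = -15
-49 - -34 = -15
Common difference d = -15.
First term a = -19.
Formula: S_i = -19 - 15*i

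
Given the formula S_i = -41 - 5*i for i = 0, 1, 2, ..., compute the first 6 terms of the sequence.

This is an arithmetic sequence.
i=0: S_0 = -41 + -5*0 = -41
i=1: S_1 = -41 + -5*1 = -46
i=2: S_2 = -41 + -5*2 = -51
i=3: S_3 = -41 + -5*3 = -56
i=4: S_4 = -41 + -5*4 = -61
i=5: S_5 = -41 + -5*5 = -66
The first 6 terms are: [-41, -46, -51, -56, -61, -66]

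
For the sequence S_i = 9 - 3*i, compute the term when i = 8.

S_8 = 9 + -3*8 = 9 + -24 = -15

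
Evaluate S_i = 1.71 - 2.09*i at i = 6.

S_6 = 1.71 + -2.09*6 = 1.71 + -12.54 = -10.83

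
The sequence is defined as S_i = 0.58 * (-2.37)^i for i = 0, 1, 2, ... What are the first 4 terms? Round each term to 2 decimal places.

This is a geometric sequence.
i=0: S_0 = 0.58 * (-2.37)^0 = 0.58
i=1: S_1 = 0.58 * (-2.37)^1 ≈ -1.37
i=2: S_2 = 0.58 * (-2.37)^2 ≈ 3.26
i=3: S_3 = 0.58 * (-2.37)^3 ≈ -7.72
The first 4 terms are: [0.58, -1.37, 3.26, -7.72]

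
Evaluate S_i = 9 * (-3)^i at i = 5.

S_5 = 9 * (-3)^5 = 9 * -243 = -2187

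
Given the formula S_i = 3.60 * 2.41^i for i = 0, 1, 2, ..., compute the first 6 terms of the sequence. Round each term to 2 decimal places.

This is a geometric sequence.
i=0: S_0 = 3.6 * 2.41^0 = 3.6
i=1: S_1 = 3.6 * 2.41^1 ≈ 8.68
i=2: S_2 = 3.6 * 2.41^2 ≈ 20.91
i=3: S_3 = 3.6 * 2.41^3 ≈ 50.39
i=4: S_4 = 3.6 * 2.41^4 ≈ 121.44
i=5: S_5 = 3.6 * 2.41^5 ≈ 292.68
The first 6 terms are: [3.6, 8.68, 20.91, 50.39, 121.44, 292.68]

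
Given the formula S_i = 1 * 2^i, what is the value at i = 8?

S_8 = 1 * 2^8 = 1 * 256 = 256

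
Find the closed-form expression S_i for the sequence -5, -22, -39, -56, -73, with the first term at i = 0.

Check differences: -22 - -5 = -17
-39 - -22 = -17
Common difference d = -17.
First term a = -5.
Formula: S_i = -5 - 17*i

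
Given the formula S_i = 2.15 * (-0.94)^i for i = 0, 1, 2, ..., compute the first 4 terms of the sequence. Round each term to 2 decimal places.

This is a geometric sequence.
i=0: S_0 = 2.15 * (-0.94)^0 = 2.15
i=1: S_1 = 2.15 * (-0.94)^1 ≈ -2.02
i=2: S_2 = 2.15 * (-0.94)^2 ≈ 1.9
i=3: S_3 = 2.15 * (-0.94)^3 ≈ -1.79
The first 4 terms are: [2.15, -2.02, 1.9, -1.79]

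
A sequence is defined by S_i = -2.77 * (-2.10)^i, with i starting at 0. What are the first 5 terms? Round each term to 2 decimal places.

This is a geometric sequence.
i=0: S_0 = -2.77 * (-2.1)^0 = -2.77
i=1: S_1 = -2.77 * (-2.1)^1 ≈ 5.82
i=2: S_2 = -2.77 * (-2.1)^2 ≈ -12.22
i=3: S_3 = -2.77 * (-2.1)^3 ≈ 25.65
i=4: S_4 = -2.77 * (-2.1)^4 ≈ -53.87
The first 5 terms are: [-2.77, 5.82, -12.22, 25.65, -53.87]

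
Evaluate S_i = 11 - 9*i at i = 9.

S_9 = 11 + -9*9 = 11 + -81 = -70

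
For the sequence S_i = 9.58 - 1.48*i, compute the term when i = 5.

S_5 = 9.58 + -1.48*5 = 9.58 + -7.4 = 2.18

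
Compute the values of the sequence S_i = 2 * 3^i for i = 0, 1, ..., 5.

This is a geometric sequence.
i=0: S_0 = 2 * 3^0 = 2
i=1: S_1 = 2 * 3^1 = 6
i=2: S_2 = 2 * 3^2 = 18
i=3: S_3 = 2 * 3^3 = 54
i=4: S_4 = 2 * 3^4 = 162
i=5: S_5 = 2 * 3^5 = 486
The first 6 terms are: [2, 6, 18, 54, 162, 486]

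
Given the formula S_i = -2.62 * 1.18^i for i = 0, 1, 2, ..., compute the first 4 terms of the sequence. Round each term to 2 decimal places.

This is a geometric sequence.
i=0: S_0 = -2.62 * 1.18^0 = -2.62
i=1: S_1 = -2.62 * 1.18^1 ≈ -3.09
i=2: S_2 = -2.62 * 1.18^2 ≈ -3.65
i=3: S_3 = -2.62 * 1.18^3 ≈ -4.3
The first 4 terms are: [-2.62, -3.09, -3.65, -4.3]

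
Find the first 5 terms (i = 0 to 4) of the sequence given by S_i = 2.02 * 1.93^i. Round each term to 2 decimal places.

This is a geometric sequence.
i=0: S_0 = 2.02 * 1.93^0 = 2.02
i=1: S_1 = 2.02 * 1.93^1 ≈ 3.9
i=2: S_2 = 2.02 * 1.93^2 ≈ 7.52
i=3: S_3 = 2.02 * 1.93^3 ≈ 14.52
i=4: S_4 = 2.02 * 1.93^4 ≈ 28.03
The first 5 terms are: [2.02, 3.9, 7.52, 14.52, 28.03]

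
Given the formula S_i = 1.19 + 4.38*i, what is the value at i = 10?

S_10 = 1.19 + 4.38*10 = 1.19 + 43.8 = 44.99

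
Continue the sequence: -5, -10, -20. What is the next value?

Ratios: -10 / -5 = 2.0
This is a geometric sequence with common ratio r = 2.
Next term = -20 * 2 = -40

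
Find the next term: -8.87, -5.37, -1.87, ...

Differences: -5.37 - -8.87 = 3.5
This is an arithmetic sequence with common difference d = 3.5.
Next term = -1.87 + 3.5 = 1.63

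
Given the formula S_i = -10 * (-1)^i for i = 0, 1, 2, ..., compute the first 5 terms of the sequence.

This is a geometric sequence.
i=0: S_0 = -10 * (-1)^0 = -10
i=1: S_1 = -10 * (-1)^1 = 10
i=2: S_2 = -10 * (-1)^2 = -10
i=3: S_3 = -10 * (-1)^3 = 10
i=4: S_4 = -10 * (-1)^4 = -10
The first 5 terms are: [-10, 10, -10, 10, -10]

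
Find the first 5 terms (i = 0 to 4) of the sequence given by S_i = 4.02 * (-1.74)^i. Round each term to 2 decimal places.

This is a geometric sequence.
i=0: S_0 = 4.02 * (-1.74)^0 = 4.02
i=1: S_1 = 4.02 * (-1.74)^1 ≈ -6.99
i=2: S_2 = 4.02 * (-1.74)^2 ≈ 12.17
i=3: S_3 = 4.02 * (-1.74)^3 ≈ -21.18
i=4: S_4 = 4.02 * (-1.74)^4 ≈ 36.85
The first 5 terms are: [4.02, -6.99, 12.17, -21.18, 36.85]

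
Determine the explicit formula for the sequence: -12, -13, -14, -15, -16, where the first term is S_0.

Check differences: -13 - -12 = -1
-14 - -13 = -1
Common difference d = -1.
First term a = -12.
Formula: S_i = -12 - 1*i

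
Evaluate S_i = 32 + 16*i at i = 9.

S_9 = 32 + 16*9 = 32 + 144 = 176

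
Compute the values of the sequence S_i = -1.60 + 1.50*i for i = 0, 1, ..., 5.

This is an arithmetic sequence.
i=0: S_0 = -1.6 + 1.5*0 = -1.6
i=1: S_1 = -1.6 + 1.5*1 = -0.1
i=2: S_2 = -1.6 + 1.5*2 = 1.4
i=3: S_3 = -1.6 + 1.5*3 = 2.9
i=4: S_4 = -1.6 + 1.5*4 = 4.4
i=5: S_5 = -1.6 + 1.5*5 = 5.9
The first 6 terms are: [-1.6, -0.1, 1.4, 2.9, 4.4, 5.9]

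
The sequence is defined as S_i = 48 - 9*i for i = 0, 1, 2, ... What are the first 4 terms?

This is an arithmetic sequence.
i=0: S_0 = 48 + -9*0 = 48
i=1: S_1 = 48 + -9*1 = 39
i=2: S_2 = 48 + -9*2 = 30
i=3: S_3 = 48 + -9*3 = 21
The first 4 terms are: [48, 39, 30, 21]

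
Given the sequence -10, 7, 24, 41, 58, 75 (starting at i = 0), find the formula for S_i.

Check differences: 7 - -10 = 17
24 - 7 = 17
Common difference d = 17.
First term a = -10.
Formula: S_i = -10 + 17*i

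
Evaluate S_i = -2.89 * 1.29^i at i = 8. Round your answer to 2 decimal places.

S_8 = -2.89 * 1.29^8 ≈ -2.89 * 7.6686 ≈ -22.16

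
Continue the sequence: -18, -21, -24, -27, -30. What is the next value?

Differences: -21 - -18 = -3
This is an arithmetic sequence with common difference d = -3.
Next term = -30 + -3 = -33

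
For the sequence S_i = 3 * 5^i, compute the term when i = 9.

S_9 = 3 * 5^9 = 3 * 1953125 = 5859375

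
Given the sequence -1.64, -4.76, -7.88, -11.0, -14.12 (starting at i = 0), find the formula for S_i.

Check differences: -4.76 - -1.64 = -3.12
-7.88 - -4.76 = -3.12
Common difference d = -3.12.
First term a = -1.64.
Formula: S_i = -1.64 - 3.12*i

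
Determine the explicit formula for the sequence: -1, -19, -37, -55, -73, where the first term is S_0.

Check differences: -19 - -1 = -18
-37 - -19 = -18
Common difference d = -18.
First term a = -1.
Formula: S_i = -1 - 18*i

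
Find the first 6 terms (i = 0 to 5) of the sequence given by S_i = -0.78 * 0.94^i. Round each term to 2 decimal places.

This is a geometric sequence.
i=0: S_0 = -0.78 * 0.94^0 = -0.78
i=1: S_1 = -0.78 * 0.94^1 ≈ -0.73
i=2: S_2 = -0.78 * 0.94^2 ≈ -0.69
i=3: S_3 = -0.78 * 0.94^3 ≈ -0.65
i=4: S_4 = -0.78 * 0.94^4 ≈ -0.61
i=5: S_5 = -0.78 * 0.94^5 ≈ -0.57
The first 6 terms are: [-0.78, -0.73, -0.69, -0.65, -0.61, -0.57]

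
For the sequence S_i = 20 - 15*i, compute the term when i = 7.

S_7 = 20 + -15*7 = 20 + -105 = -85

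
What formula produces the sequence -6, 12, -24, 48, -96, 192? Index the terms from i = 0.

Check ratios: 12 / -6 = -2.0
Common ratio r = -2.
First term a = -6.
Formula: S_i = -6 * (-2)^i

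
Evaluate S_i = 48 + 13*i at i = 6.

S_6 = 48 + 13*6 = 48 + 78 = 126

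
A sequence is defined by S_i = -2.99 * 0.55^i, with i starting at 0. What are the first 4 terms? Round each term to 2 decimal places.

This is a geometric sequence.
i=0: S_0 = -2.99 * 0.55^0 = -2.99
i=1: S_1 = -2.99 * 0.55^1 ≈ -1.64
i=2: S_2 = -2.99 * 0.55^2 ≈ -0.9
i=3: S_3 = -2.99 * 0.55^3 ≈ -0.5
The first 4 terms are: [-2.99, -1.64, -0.9, -0.5]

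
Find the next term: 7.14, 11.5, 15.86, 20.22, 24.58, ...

Differences: 11.5 - 7.14 = 4.36
This is an arithmetic sequence with common difference d = 4.36.
Next term = 24.58 + 4.36 = 28.94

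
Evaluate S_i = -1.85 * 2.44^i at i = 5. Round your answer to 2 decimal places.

S_5 = -1.85 * 2.44^5 ≈ -1.85 * 86.4867 ≈ -160.0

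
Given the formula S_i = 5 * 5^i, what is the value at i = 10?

S_10 = 5 * 5^10 = 5 * 9765625 = 48828125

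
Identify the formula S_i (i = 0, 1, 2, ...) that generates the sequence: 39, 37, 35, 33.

Check differences: 37 - 39 = -2
35 - 37 = -2
Common difference d = -2.
First term a = 39.
Formula: S_i = 39 - 2*i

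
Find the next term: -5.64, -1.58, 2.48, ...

Differences: -1.58 - -5.64 = 4.06
This is an arithmetic sequence with common difference d = 4.06.
Next term = 2.48 + 4.06 = 6.54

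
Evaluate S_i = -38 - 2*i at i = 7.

S_7 = -38 + -2*7 = -38 + -14 = -52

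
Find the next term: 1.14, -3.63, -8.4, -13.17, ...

Differences: -3.63 - 1.14 = -4.77
This is an arithmetic sequence with common difference d = -4.77.
Next term = -13.17 + -4.77 = -17.94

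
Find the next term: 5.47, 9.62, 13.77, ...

Differences: 9.62 - 5.47 = 4.15
This is an arithmetic sequence with common difference d = 4.15.
Next term = 13.77 + 4.15 = 17.92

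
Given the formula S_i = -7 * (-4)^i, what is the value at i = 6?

S_6 = -7 * (-4)^6 = -7 * 4096 = -28672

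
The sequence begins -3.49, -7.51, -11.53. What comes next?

Differences: -7.51 - -3.49 = -4.02
This is an arithmetic sequence with common difference d = -4.02.
Next term = -11.53 + -4.02 = -15.55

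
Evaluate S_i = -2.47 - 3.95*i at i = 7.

S_7 = -2.47 + -3.95*7 = -2.47 + -27.65 = -30.12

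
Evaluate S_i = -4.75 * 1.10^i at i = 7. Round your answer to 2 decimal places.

S_7 = -4.75 * 1.1^7 ≈ -4.75 * 1.9487 ≈ -9.26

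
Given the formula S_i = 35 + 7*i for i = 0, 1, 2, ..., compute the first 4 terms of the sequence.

This is an arithmetic sequence.
i=0: S_0 = 35 + 7*0 = 35
i=1: S_1 = 35 + 7*1 = 42
i=2: S_2 = 35 + 7*2 = 49
i=3: S_3 = 35 + 7*3 = 56
The first 4 terms are: [35, 42, 49, 56]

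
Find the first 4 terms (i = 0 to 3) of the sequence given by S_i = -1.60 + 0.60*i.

This is an arithmetic sequence.
i=0: S_0 = -1.6 + 0.6*0 = -1.6
i=1: S_1 = -1.6 + 0.6*1 = -1.0
i=2: S_2 = -1.6 + 0.6*2 = -0.4
i=3: S_3 = -1.6 + 0.6*3 = 0.2
The first 4 terms are: [-1.6, -1.0, -0.4, 0.2]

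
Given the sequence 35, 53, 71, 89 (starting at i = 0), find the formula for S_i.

Check differences: 53 - 35 = 18
71 - 53 = 18
Common difference d = 18.
First term a = 35.
Formula: S_i = 35 + 18*i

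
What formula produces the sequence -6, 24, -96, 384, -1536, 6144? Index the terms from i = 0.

Check ratios: 24 / -6 = -4.0
Common ratio r = -4.
First term a = -6.
Formula: S_i = -6 * (-4)^i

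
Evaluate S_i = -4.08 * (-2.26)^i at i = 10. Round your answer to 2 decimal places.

S_10 = -4.08 * (-2.26)^10 ≈ -4.08 * 3476.037 ≈ -14182.23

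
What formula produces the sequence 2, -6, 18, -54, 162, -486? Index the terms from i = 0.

Check ratios: -6 / 2 = -3.0
Common ratio r = -3.
First term a = 2.
Formula: S_i = 2 * (-3)^i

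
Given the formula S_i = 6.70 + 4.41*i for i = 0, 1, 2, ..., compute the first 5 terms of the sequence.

This is an arithmetic sequence.
i=0: S_0 = 6.7 + 4.41*0 = 6.7
i=1: S_1 = 6.7 + 4.41*1 = 11.11
i=2: S_2 = 6.7 + 4.41*2 = 15.52
i=3: S_3 = 6.7 + 4.41*3 = 19.93
i=4: S_4 = 6.7 + 4.41*4 = 24.34
The first 5 terms are: [6.7, 11.11, 15.52, 19.93, 24.34]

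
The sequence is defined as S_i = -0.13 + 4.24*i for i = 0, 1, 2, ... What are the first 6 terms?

This is an arithmetic sequence.
i=0: S_0 = -0.13 + 4.24*0 = -0.13
i=1: S_1 = -0.13 + 4.24*1 = 4.11
i=2: S_2 = -0.13 + 4.24*2 = 8.35
i=3: S_3 = -0.13 + 4.24*3 = 12.59
i=4: S_4 = -0.13 + 4.24*4 = 16.83
i=5: S_5 = -0.13 + 4.24*5 = 21.07
The first 6 terms are: [-0.13, 4.11, 8.35, 12.59, 16.83, 21.07]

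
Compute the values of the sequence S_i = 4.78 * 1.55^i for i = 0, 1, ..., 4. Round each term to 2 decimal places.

This is a geometric sequence.
i=0: S_0 = 4.78 * 1.55^0 = 4.78
i=1: S_1 = 4.78 * 1.55^1 ≈ 7.41
i=2: S_2 = 4.78 * 1.55^2 ≈ 11.48
i=3: S_3 = 4.78 * 1.55^3 ≈ 17.8
i=4: S_4 = 4.78 * 1.55^4 ≈ 27.59
The first 5 terms are: [4.78, 7.41, 11.48, 17.8, 27.59]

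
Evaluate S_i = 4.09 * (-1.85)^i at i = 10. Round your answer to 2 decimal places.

S_10 = 4.09 * (-1.85)^10 ≈ 4.09 * 469.5883 ≈ 1920.62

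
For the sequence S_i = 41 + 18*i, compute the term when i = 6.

S_6 = 41 + 18*6 = 41 + 108 = 149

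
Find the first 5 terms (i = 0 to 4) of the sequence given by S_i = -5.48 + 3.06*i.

This is an arithmetic sequence.
i=0: S_0 = -5.48 + 3.06*0 = -5.48
i=1: S_1 = -5.48 + 3.06*1 = -2.42
i=2: S_2 = -5.48 + 3.06*2 = 0.64
i=3: S_3 = -5.48 + 3.06*3 = 3.7
i=4: S_4 = -5.48 + 3.06*4 = 6.76
The first 5 terms are: [-5.48, -2.42, 0.64, 3.7, 6.76]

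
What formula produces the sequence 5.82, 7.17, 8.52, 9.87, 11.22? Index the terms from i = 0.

Check differences: 7.17 - 5.82 = 1.35
8.52 - 7.17 = 1.35
Common difference d = 1.35.
First term a = 5.82.
Formula: S_i = 5.82 + 1.35*i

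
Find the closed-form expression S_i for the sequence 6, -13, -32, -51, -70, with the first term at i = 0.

Check differences: -13 - 6 = -19
-32 - -13 = -19
Common difference d = -19.
First term a = 6.
Formula: S_i = 6 - 19*i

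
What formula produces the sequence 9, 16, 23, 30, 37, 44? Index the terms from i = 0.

Check differences: 16 - 9 = 7
23 - 16 = 7
Common difference d = 7.
First term a = 9.
Formula: S_i = 9 + 7*i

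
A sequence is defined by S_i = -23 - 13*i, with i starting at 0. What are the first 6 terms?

This is an arithmetic sequence.
i=0: S_0 = -23 + -13*0 = -23
i=1: S_1 = -23 + -13*1 = -36
i=2: S_2 = -23 + -13*2 = -49
i=3: S_3 = -23 + -13*3 = -62
i=4: S_4 = -23 + -13*4 = -75
i=5: S_5 = -23 + -13*5 = -88
The first 6 terms are: [-23, -36, -49, -62, -75, -88]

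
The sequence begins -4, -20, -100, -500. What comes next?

Ratios: -20 / -4 = 5.0
This is a geometric sequence with common ratio r = 5.
Next term = -500 * 5 = -2500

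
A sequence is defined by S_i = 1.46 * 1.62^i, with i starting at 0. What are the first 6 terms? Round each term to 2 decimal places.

This is a geometric sequence.
i=0: S_0 = 1.46 * 1.62^0 = 1.46
i=1: S_1 = 1.46 * 1.62^1 ≈ 2.37
i=2: S_2 = 1.46 * 1.62^2 ≈ 3.83
i=3: S_3 = 1.46 * 1.62^3 ≈ 6.21
i=4: S_4 = 1.46 * 1.62^4 ≈ 10.06
i=5: S_5 = 1.46 * 1.62^5 ≈ 16.29
The first 6 terms are: [1.46, 2.37, 3.83, 6.21, 10.06, 16.29]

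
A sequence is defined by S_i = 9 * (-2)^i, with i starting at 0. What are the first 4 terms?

This is a geometric sequence.
i=0: S_0 = 9 * (-2)^0 = 9
i=1: S_1 = 9 * (-2)^1 = -18
i=2: S_2 = 9 * (-2)^2 = 36
i=3: S_3 = 9 * (-2)^3 = -72
The first 4 terms are: [9, -18, 36, -72]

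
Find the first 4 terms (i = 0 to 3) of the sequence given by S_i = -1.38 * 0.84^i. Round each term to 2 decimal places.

This is a geometric sequence.
i=0: S_0 = -1.38 * 0.84^0 = -1.38
i=1: S_1 = -1.38 * 0.84^1 ≈ -1.16
i=2: S_2 = -1.38 * 0.84^2 ≈ -0.97
i=3: S_3 = -1.38 * 0.84^3 ≈ -0.82
The first 4 terms are: [-1.38, -1.16, -0.97, -0.82]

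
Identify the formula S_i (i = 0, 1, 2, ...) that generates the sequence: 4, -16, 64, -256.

Check ratios: -16 / 4 = -4.0
Common ratio r = -4.
First term a = 4.
Formula: S_i = 4 * (-4)^i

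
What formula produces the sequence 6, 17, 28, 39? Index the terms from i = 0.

Check differences: 17 - 6 = 11
28 - 17 = 11
Common difference d = 11.
First term a = 6.
Formula: S_i = 6 + 11*i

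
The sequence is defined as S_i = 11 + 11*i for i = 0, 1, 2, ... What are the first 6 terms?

This is an arithmetic sequence.
i=0: S_0 = 11 + 11*0 = 11
i=1: S_1 = 11 + 11*1 = 22
i=2: S_2 = 11 + 11*2 = 33
i=3: S_3 = 11 + 11*3 = 44
i=4: S_4 = 11 + 11*4 = 55
i=5: S_5 = 11 + 11*5 = 66
The first 6 terms are: [11, 22, 33, 44, 55, 66]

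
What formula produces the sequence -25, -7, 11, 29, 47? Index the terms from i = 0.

Check differences: -7 - -25 = 18
11 - -7 = 18
Common difference d = 18.
First term a = -25.
Formula: S_i = -25 + 18*i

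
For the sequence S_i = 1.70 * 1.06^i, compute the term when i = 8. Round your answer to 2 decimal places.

S_8 = 1.7 * 1.06^8 ≈ 1.7 * 1.5938 ≈ 2.71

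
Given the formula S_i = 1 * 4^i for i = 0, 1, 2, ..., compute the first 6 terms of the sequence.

This is a geometric sequence.
i=0: S_0 = 1 * 4^0 = 1
i=1: S_1 = 1 * 4^1 = 4
i=2: S_2 = 1 * 4^2 = 16
i=3: S_3 = 1 * 4^3 = 64
i=4: S_4 = 1 * 4^4 = 256
i=5: S_5 = 1 * 4^5 = 1024
The first 6 terms are: [1, 4, 16, 64, 256, 1024]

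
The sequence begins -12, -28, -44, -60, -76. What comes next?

Differences: -28 - -12 = -16
This is an arithmetic sequence with common difference d = -16.
Next term = -76 + -16 = -92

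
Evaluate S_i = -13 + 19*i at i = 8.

S_8 = -13 + 19*8 = -13 + 152 = 139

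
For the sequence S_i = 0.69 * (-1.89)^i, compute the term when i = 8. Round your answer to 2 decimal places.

S_8 = 0.69 * (-1.89)^8 ≈ 0.69 * 162.815 ≈ 112.34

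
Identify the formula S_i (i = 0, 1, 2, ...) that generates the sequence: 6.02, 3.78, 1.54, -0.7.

Check differences: 3.78 - 6.02 = -2.24
1.54 - 3.78 = -2.24
Common difference d = -2.24.
First term a = 6.02.
Formula: S_i = 6.02 - 2.24*i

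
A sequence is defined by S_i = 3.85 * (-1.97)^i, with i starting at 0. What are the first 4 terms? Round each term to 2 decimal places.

This is a geometric sequence.
i=0: S_0 = 3.85 * (-1.97)^0 = 3.85
i=1: S_1 = 3.85 * (-1.97)^1 ≈ -7.58
i=2: S_2 = 3.85 * (-1.97)^2 ≈ 14.94
i=3: S_3 = 3.85 * (-1.97)^3 ≈ -29.43
The first 4 terms are: [3.85, -7.58, 14.94, -29.43]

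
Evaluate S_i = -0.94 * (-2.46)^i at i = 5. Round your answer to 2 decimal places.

S_5 = -0.94 * (-2.46)^5 ≈ -0.94 * -90.0898 ≈ 84.68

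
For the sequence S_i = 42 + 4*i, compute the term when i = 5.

S_5 = 42 + 4*5 = 42 + 20 = 62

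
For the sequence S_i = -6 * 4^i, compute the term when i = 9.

S_9 = -6 * 4^9 = -6 * 262144 = -1572864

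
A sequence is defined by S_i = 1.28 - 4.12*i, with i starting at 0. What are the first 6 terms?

This is an arithmetic sequence.
i=0: S_0 = 1.28 + -4.12*0 = 1.28
i=1: S_1 = 1.28 + -4.12*1 = -2.84
i=2: S_2 = 1.28 + -4.12*2 = -6.96
i=3: S_3 = 1.28 + -4.12*3 = -11.08
i=4: S_4 = 1.28 + -4.12*4 = -15.2
i=5: S_5 = 1.28 + -4.12*5 = -19.32
The first 6 terms are: [1.28, -2.84, -6.96, -11.08, -15.2, -19.32]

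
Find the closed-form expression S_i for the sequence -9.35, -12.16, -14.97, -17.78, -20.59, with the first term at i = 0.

Check differences: -12.16 - -9.35 = -2.81
-14.97 - -12.16 = -2.81
Common difference d = -2.81.
First term a = -9.35.
Formula: S_i = -9.35 - 2.81*i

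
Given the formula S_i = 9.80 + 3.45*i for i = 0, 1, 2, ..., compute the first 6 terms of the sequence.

This is an arithmetic sequence.
i=0: S_0 = 9.8 + 3.45*0 = 9.8
i=1: S_1 = 9.8 + 3.45*1 = 13.25
i=2: S_2 = 9.8 + 3.45*2 = 16.7
i=3: S_3 = 9.8 + 3.45*3 = 20.15
i=4: S_4 = 9.8 + 3.45*4 = 23.6
i=5: S_5 = 9.8 + 3.45*5 = 27.05
The first 6 terms are: [9.8, 13.25, 16.7, 20.15, 23.6, 27.05]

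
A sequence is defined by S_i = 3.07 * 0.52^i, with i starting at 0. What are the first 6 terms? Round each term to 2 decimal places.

This is a geometric sequence.
i=0: S_0 = 3.07 * 0.52^0 = 3.07
i=1: S_1 = 3.07 * 0.52^1 ≈ 1.6
i=2: S_2 = 3.07 * 0.52^2 ≈ 0.83
i=3: S_3 = 3.07 * 0.52^3 ≈ 0.43
i=4: S_4 = 3.07 * 0.52^4 ≈ 0.22
i=5: S_5 = 3.07 * 0.52^5 ≈ 0.12
The first 6 terms are: [3.07, 1.6, 0.83, 0.43, 0.22, 0.12]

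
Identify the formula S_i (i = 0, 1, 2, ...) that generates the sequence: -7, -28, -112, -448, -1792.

Check ratios: -28 / -7 = 4.0
Common ratio r = 4.
First term a = -7.
Formula: S_i = -7 * 4^i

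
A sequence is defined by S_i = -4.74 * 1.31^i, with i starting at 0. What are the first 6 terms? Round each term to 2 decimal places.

This is a geometric sequence.
i=0: S_0 = -4.74 * 1.31^0 = -4.74
i=1: S_1 = -4.74 * 1.31^1 ≈ -6.21
i=2: S_2 = -4.74 * 1.31^2 ≈ -8.13
i=3: S_3 = -4.74 * 1.31^3 ≈ -10.66
i=4: S_4 = -4.74 * 1.31^4 ≈ -13.96
i=5: S_5 = -4.74 * 1.31^5 ≈ -18.29
The first 6 terms are: [-4.74, -6.21, -8.13, -10.66, -13.96, -18.29]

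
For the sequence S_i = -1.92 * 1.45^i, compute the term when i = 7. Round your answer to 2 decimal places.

S_7 = -1.92 * 1.45^7 ≈ -1.92 * 13.4765 ≈ -25.87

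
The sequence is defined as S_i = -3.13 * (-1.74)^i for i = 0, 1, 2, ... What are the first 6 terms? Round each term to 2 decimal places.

This is a geometric sequence.
i=0: S_0 = -3.13 * (-1.74)^0 = -3.13
i=1: S_1 = -3.13 * (-1.74)^1 ≈ 5.45
i=2: S_2 = -3.13 * (-1.74)^2 ≈ -9.48
i=3: S_3 = -3.13 * (-1.74)^3 ≈ 16.49
i=4: S_4 = -3.13 * (-1.74)^4 ≈ -28.69
i=5: S_5 = -3.13 * (-1.74)^5 ≈ 49.92
The first 6 terms are: [-3.13, 5.45, -9.48, 16.49, -28.69, 49.92]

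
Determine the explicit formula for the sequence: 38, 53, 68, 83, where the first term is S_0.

Check differences: 53 - 38 = 15
68 - 53 = 15
Common difference d = 15.
First term a = 38.
Formula: S_i = 38 + 15*i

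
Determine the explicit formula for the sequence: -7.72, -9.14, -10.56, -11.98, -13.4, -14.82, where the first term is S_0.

Check differences: -9.14 - -7.72 = -1.42
-10.56 - -9.14 = -1.42
Common difference d = -1.42.
First term a = -7.72.
Formula: S_i = -7.72 - 1.42*i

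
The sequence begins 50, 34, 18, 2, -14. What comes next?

Differences: 34 - 50 = -16
This is an arithmetic sequence with common difference d = -16.
Next term = -14 + -16 = -30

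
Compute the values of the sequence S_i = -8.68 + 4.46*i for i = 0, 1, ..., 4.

This is an arithmetic sequence.
i=0: S_0 = -8.68 + 4.46*0 = -8.68
i=1: S_1 = -8.68 + 4.46*1 = -4.22
i=2: S_2 = -8.68 + 4.46*2 = 0.24
i=3: S_3 = -8.68 + 4.46*3 = 4.7
i=4: S_4 = -8.68 + 4.46*4 = 9.16
The first 5 terms are: [-8.68, -4.22, 0.24, 4.7, 9.16]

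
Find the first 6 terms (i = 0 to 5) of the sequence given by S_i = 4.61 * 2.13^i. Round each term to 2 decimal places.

This is a geometric sequence.
i=0: S_0 = 4.61 * 2.13^0 = 4.61
i=1: S_1 = 4.61 * 2.13^1 ≈ 9.82
i=2: S_2 = 4.61 * 2.13^2 ≈ 20.92
i=3: S_3 = 4.61 * 2.13^3 ≈ 44.55
i=4: S_4 = 4.61 * 2.13^4 ≈ 94.89
i=5: S_5 = 4.61 * 2.13^5 ≈ 202.12
The first 6 terms are: [4.61, 9.82, 20.92, 44.55, 94.89, 202.12]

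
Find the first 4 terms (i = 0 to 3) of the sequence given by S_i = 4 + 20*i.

This is an arithmetic sequence.
i=0: S_0 = 4 + 20*0 = 4
i=1: S_1 = 4 + 20*1 = 24
i=2: S_2 = 4 + 20*2 = 44
i=3: S_3 = 4 + 20*3 = 64
The first 4 terms are: [4, 24, 44, 64]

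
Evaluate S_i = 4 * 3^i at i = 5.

S_5 = 4 * 3^5 = 4 * 243 = 972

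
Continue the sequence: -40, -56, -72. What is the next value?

Differences: -56 - -40 = -16
This is an arithmetic sequence with common difference d = -16.
Next term = -72 + -16 = -88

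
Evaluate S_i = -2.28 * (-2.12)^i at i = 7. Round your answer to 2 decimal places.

S_7 = -2.28 * (-2.12)^7 ≈ -2.28 * -192.4647 ≈ 438.82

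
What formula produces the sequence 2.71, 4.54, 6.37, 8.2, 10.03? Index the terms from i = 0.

Check differences: 4.54 - 2.71 = 1.83
6.37 - 4.54 = 1.83
Common difference d = 1.83.
First term a = 2.71.
Formula: S_i = 2.71 + 1.83*i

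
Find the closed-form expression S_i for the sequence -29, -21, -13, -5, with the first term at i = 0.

Check differences: -21 - -29 = 8
-13 - -21 = 8
Common difference d = 8.
First term a = -29.
Formula: S_i = -29 + 8*i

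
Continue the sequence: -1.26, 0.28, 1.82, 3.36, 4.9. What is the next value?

Differences: 0.28 - -1.26 = 1.54
This is an arithmetic sequence with common difference d = 1.54.
Next term = 4.9 + 1.54 = 6.44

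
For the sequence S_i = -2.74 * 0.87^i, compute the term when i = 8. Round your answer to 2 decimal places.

S_8 = -2.74 * 0.87^8 ≈ -2.74 * 0.3282 ≈ -0.9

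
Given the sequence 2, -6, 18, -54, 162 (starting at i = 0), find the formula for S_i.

Check ratios: -6 / 2 = -3.0
Common ratio r = -3.
First term a = 2.
Formula: S_i = 2 * (-3)^i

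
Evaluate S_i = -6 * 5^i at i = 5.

S_5 = -6 * 5^5 = -6 * 3125 = -18750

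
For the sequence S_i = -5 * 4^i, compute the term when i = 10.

S_10 = -5 * 4^10 = -5 * 1048576 = -5242880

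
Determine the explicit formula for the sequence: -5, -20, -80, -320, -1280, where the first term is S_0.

Check ratios: -20 / -5 = 4.0
Common ratio r = 4.
First term a = -5.
Formula: S_i = -5 * 4^i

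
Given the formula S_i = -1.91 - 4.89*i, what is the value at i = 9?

S_9 = -1.91 + -4.89*9 = -1.91 + -44.01 = -45.92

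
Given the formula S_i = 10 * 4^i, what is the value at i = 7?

S_7 = 10 * 4^7 = 10 * 16384 = 163840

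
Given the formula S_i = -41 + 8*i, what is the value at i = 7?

S_7 = -41 + 8*7 = -41 + 56 = 15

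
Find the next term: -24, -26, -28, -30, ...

Differences: -26 - -24 = -2
This is an arithmetic sequence with common difference d = -2.
Next term = -30 + -2 = -32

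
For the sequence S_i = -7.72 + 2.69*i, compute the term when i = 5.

S_5 = -7.72 + 2.69*5 = -7.72 + 13.45 = 5.73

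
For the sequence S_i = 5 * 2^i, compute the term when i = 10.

S_10 = 5 * 2^10 = 5 * 1024 = 5120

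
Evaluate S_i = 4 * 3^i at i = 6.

S_6 = 4 * 3^6 = 4 * 729 = 2916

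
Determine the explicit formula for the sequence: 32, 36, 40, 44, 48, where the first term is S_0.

Check differences: 36 - 32 = 4
40 - 36 = 4
Common difference d = 4.
First term a = 32.
Formula: S_i = 32 + 4*i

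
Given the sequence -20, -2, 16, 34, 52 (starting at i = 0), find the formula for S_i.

Check differences: -2 - -20 = 18
16 - -2 = 18
Common difference d = 18.
First term a = -20.
Formula: S_i = -20 + 18*i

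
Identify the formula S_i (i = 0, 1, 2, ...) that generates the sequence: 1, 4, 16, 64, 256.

Check ratios: 4 / 1 = 4.0
Common ratio r = 4.
First term a = 1.
Formula: S_i = 1 * 4^i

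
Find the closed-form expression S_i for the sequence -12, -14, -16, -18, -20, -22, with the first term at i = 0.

Check differences: -14 - -12 = -2
-16 - -14 = -2
Common difference d = -2.
First term a = -12.
Formula: S_i = -12 - 2*i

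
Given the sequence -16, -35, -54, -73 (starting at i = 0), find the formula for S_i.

Check differences: -35 - -16 = -19
-54 - -35 = -19
Common difference d = -19.
First term a = -16.
Formula: S_i = -16 - 19*i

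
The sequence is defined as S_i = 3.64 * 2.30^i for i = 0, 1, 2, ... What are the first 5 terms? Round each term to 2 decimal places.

This is a geometric sequence.
i=0: S_0 = 3.64 * 2.3^0 = 3.64
i=1: S_1 = 3.64 * 2.3^1 ≈ 8.37
i=2: S_2 = 3.64 * 2.3^2 ≈ 19.26
i=3: S_3 = 3.64 * 2.3^3 ≈ 44.29
i=4: S_4 = 3.64 * 2.3^4 ≈ 101.86
The first 5 terms are: [3.64, 8.37, 19.26, 44.29, 101.86]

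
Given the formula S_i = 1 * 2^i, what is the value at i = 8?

S_8 = 1 * 2^8 = 1 * 256 = 256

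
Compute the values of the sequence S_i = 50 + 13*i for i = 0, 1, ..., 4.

This is an arithmetic sequence.
i=0: S_0 = 50 + 13*0 = 50
i=1: S_1 = 50 + 13*1 = 63
i=2: S_2 = 50 + 13*2 = 76
i=3: S_3 = 50 + 13*3 = 89
i=4: S_4 = 50 + 13*4 = 102
The first 5 terms are: [50, 63, 76, 89, 102]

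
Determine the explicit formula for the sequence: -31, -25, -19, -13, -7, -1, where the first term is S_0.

Check differences: -25 - -31 = 6
-19 - -25 = 6
Common difference d = 6.
First term a = -31.
Formula: S_i = -31 + 6*i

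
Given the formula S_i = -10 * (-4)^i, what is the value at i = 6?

S_6 = -10 * (-4)^6 = -10 * 4096 = -40960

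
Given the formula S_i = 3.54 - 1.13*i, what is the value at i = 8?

S_8 = 3.54 + -1.13*8 = 3.54 + -9.04 = -5.5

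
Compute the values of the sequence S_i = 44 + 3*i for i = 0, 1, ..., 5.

This is an arithmetic sequence.
i=0: S_0 = 44 + 3*0 = 44
i=1: S_1 = 44 + 3*1 = 47
i=2: S_2 = 44 + 3*2 = 50
i=3: S_3 = 44 + 3*3 = 53
i=4: S_4 = 44 + 3*4 = 56
i=5: S_5 = 44 + 3*5 = 59
The first 6 terms are: [44, 47, 50, 53, 56, 59]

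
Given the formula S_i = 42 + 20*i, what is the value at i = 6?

S_6 = 42 + 20*6 = 42 + 120 = 162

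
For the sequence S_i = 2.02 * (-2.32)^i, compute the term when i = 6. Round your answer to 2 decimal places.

S_6 = 2.02 * (-2.32)^6 ≈ 2.02 * 155.9294 ≈ 314.98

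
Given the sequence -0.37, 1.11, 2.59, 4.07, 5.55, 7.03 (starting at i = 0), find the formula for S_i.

Check differences: 1.11 - -0.37 = 1.48
2.59 - 1.11 = 1.48
Common difference d = 1.48.
First term a = -0.37.
Formula: S_i = -0.37 + 1.48*i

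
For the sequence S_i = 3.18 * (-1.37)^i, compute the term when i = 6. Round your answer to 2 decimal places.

S_6 = 3.18 * (-1.37)^6 ≈ 3.18 * 6.6119 ≈ 21.03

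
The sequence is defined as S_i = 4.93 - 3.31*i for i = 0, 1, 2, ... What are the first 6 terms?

This is an arithmetic sequence.
i=0: S_0 = 4.93 + -3.31*0 = 4.93
i=1: S_1 = 4.93 + -3.31*1 = 1.62
i=2: S_2 = 4.93 + -3.31*2 = -1.69
i=3: S_3 = 4.93 + -3.31*3 = -5.0
i=4: S_4 = 4.93 + -3.31*4 = -8.31
i=5: S_5 = 4.93 + -3.31*5 = -11.62
The first 6 terms are: [4.93, 1.62, -1.69, -5.0, -8.31, -11.62]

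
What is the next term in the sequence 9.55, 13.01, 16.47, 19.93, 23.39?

Differences: 13.01 - 9.55 = 3.46
This is an arithmetic sequence with common difference d = 3.46.
Next term = 23.39 + 3.46 = 26.85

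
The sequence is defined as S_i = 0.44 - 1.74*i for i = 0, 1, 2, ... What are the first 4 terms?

This is an arithmetic sequence.
i=0: S_0 = 0.44 + -1.74*0 = 0.44
i=1: S_1 = 0.44 + -1.74*1 = -1.3
i=2: S_2 = 0.44 + -1.74*2 = -3.04
i=3: S_3 = 0.44 + -1.74*3 = -4.78
The first 4 terms are: [0.44, -1.3, -3.04, -4.78]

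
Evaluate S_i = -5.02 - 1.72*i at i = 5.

S_5 = -5.02 + -1.72*5 = -5.02 + -8.6 = -13.62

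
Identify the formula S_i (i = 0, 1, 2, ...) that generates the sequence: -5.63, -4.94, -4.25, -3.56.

Check differences: -4.94 - -5.63 = 0.69
-4.25 - -4.94 = 0.69
Common difference d = 0.69.
First term a = -5.63.
Formula: S_i = -5.63 + 0.69*i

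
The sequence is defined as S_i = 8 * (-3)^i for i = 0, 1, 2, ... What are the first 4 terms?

This is a geometric sequence.
i=0: S_0 = 8 * (-3)^0 = 8
i=1: S_1 = 8 * (-3)^1 = -24
i=2: S_2 = 8 * (-3)^2 = 72
i=3: S_3 = 8 * (-3)^3 = -216
The first 4 terms are: [8, -24, 72, -216]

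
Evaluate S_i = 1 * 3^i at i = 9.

S_9 = 1 * 3^9 = 1 * 19683 = 19683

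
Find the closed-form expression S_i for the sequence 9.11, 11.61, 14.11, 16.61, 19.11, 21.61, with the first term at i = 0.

Check differences: 11.61 - 9.11 = 2.5
14.11 - 11.61 = 2.5
Common difference d = 2.5.
First term a = 9.11.
Formula: S_i = 9.11 + 2.50*i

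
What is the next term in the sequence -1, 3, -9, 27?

Ratios: 3 / -1 = -3.0
This is a geometric sequence with common ratio r = -3.
Next term = 27 * -3 = -81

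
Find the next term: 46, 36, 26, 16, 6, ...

Differences: 36 - 46 = -10
This is an arithmetic sequence with common difference d = -10.
Next term = 6 + -10 = -4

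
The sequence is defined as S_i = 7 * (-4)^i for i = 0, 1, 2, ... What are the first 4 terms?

This is a geometric sequence.
i=0: S_0 = 7 * (-4)^0 = 7
i=1: S_1 = 7 * (-4)^1 = -28
i=2: S_2 = 7 * (-4)^2 = 112
i=3: S_3 = 7 * (-4)^3 = -448
The first 4 terms are: [7, -28, 112, -448]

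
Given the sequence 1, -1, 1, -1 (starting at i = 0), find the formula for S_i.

Check ratios: -1 / 1 = -1.0
Common ratio r = -1.
First term a = 1.
Formula: S_i = 1 * (-1)^i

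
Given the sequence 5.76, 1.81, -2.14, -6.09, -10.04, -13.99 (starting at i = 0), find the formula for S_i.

Check differences: 1.81 - 5.76 = -3.95
-2.14 - 1.81 = -3.95
Common difference d = -3.95.
First term a = 5.76.
Formula: S_i = 5.76 - 3.95*i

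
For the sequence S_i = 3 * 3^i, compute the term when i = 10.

S_10 = 3 * 3^10 = 3 * 59049 = 177147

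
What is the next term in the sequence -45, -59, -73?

Differences: -59 - -45 = -14
This is an arithmetic sequence with common difference d = -14.
Next term = -73 + -14 = -87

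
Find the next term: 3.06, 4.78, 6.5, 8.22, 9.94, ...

Differences: 4.78 - 3.06 = 1.72
This is an arithmetic sequence with common difference d = 1.72.
Next term = 9.94 + 1.72 = 11.66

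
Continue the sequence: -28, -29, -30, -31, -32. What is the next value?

Differences: -29 - -28 = -1
This is an arithmetic sequence with common difference d = -1.
Next term = -32 + -1 = -33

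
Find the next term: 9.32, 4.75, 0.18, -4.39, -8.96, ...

Differences: 4.75 - 9.32 = -4.57
This is an arithmetic sequence with common difference d = -4.57.
Next term = -8.96 + -4.57 = -13.53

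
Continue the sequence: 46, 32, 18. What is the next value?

Differences: 32 - 46 = -14
This is an arithmetic sequence with common difference d = -14.
Next term = 18 + -14 = 4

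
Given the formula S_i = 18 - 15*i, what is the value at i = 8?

S_8 = 18 + -15*8 = 18 + -120 = -102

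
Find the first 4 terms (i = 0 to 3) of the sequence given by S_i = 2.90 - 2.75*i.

This is an arithmetic sequence.
i=0: S_0 = 2.9 + -2.75*0 = 2.9
i=1: S_1 = 2.9 + -2.75*1 = 0.15
i=2: S_2 = 2.9 + -2.75*2 = -2.6
i=3: S_3 = 2.9 + -2.75*3 = -5.35
The first 4 terms are: [2.9, 0.15, -2.6, -5.35]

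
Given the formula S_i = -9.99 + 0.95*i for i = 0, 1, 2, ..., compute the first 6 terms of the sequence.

This is an arithmetic sequence.
i=0: S_0 = -9.99 + 0.95*0 = -9.99
i=1: S_1 = -9.99 + 0.95*1 = -9.04
i=2: S_2 = -9.99 + 0.95*2 = -8.09
i=3: S_3 = -9.99 + 0.95*3 = -7.14
i=4: S_4 = -9.99 + 0.95*4 = -6.19
i=5: S_5 = -9.99 + 0.95*5 = -5.24
The first 6 terms are: [-9.99, -9.04, -8.09, -7.14, -6.19, -5.24]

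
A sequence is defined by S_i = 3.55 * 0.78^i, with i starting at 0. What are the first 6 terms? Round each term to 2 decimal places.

This is a geometric sequence.
i=0: S_0 = 3.55 * 0.78^0 = 3.55
i=1: S_1 = 3.55 * 0.78^1 ≈ 2.77
i=2: S_2 = 3.55 * 0.78^2 ≈ 2.16
i=3: S_3 = 3.55 * 0.78^3 ≈ 1.68
i=4: S_4 = 3.55 * 0.78^4 ≈ 1.31
i=5: S_5 = 3.55 * 0.78^5 ≈ 1.02
The first 6 terms are: [3.55, 2.77, 2.16, 1.68, 1.31, 1.02]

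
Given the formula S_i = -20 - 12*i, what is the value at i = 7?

S_7 = -20 + -12*7 = -20 + -84 = -104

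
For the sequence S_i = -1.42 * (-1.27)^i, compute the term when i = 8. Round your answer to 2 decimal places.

S_8 = -1.42 * (-1.27)^8 ≈ -1.42 * 6.7675 ≈ -9.61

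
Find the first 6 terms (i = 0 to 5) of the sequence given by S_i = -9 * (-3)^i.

This is a geometric sequence.
i=0: S_0 = -9 * (-3)^0 = -9
i=1: S_1 = -9 * (-3)^1 = 27
i=2: S_2 = -9 * (-3)^2 = -81
i=3: S_3 = -9 * (-3)^3 = 243
i=4: S_4 = -9 * (-3)^4 = -729
i=5: S_5 = -9 * (-3)^5 = 2187
The first 6 terms are: [-9, 27, -81, 243, -729, 2187]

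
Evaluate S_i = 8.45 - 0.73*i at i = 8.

S_8 = 8.45 + -0.73*8 = 8.45 + -5.84 = 2.61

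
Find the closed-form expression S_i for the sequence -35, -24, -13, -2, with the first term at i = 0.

Check differences: -24 - -35 = 11
-13 - -24 = 11
Common difference d = 11.
First term a = -35.
Formula: S_i = -35 + 11*i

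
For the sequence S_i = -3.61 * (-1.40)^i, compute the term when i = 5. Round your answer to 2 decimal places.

S_5 = -3.61 * (-1.4)^5 ≈ -3.61 * -5.3782 ≈ 19.42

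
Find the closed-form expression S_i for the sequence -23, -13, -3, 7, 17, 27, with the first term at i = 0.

Check differences: -13 - -23 = 10
-3 - -13 = 10
Common difference d = 10.
First term a = -23.
Formula: S_i = -23 + 10*i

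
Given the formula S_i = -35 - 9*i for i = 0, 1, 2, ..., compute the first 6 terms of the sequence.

This is an arithmetic sequence.
i=0: S_0 = -35 + -9*0 = -35
i=1: S_1 = -35 + -9*1 = -44
i=2: S_2 = -35 + -9*2 = -53
i=3: S_3 = -35 + -9*3 = -62
i=4: S_4 = -35 + -9*4 = -71
i=5: S_5 = -35 + -9*5 = -80
The first 6 terms are: [-35, -44, -53, -62, -71, -80]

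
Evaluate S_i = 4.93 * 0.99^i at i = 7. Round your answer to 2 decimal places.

S_7 = 4.93 * 0.99^7 ≈ 4.93 * 0.9321 ≈ 4.6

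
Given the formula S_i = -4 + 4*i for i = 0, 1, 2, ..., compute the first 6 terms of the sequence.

This is an arithmetic sequence.
i=0: S_0 = -4 + 4*0 = -4
i=1: S_1 = -4 + 4*1 = 0
i=2: S_2 = -4 + 4*2 = 4
i=3: S_3 = -4 + 4*3 = 8
i=4: S_4 = -4 + 4*4 = 12
i=5: S_5 = -4 + 4*5 = 16
The first 6 terms are: [-4, 0, 4, 8, 12, 16]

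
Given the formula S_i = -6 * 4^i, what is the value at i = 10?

S_10 = -6 * 4^10 = -6 * 1048576 = -6291456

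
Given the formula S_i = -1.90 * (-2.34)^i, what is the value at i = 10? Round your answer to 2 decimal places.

S_10 = -1.9 * (-2.34)^10 ≈ -1.9 * 4922.1923 ≈ -9352.17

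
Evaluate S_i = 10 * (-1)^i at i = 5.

S_5 = 10 * (-1)^5 = 10 * -1 = -10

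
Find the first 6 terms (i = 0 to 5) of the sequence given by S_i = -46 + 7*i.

This is an arithmetic sequence.
i=0: S_0 = -46 + 7*0 = -46
i=1: S_1 = -46 + 7*1 = -39
i=2: S_2 = -46 + 7*2 = -32
i=3: S_3 = -46 + 7*3 = -25
i=4: S_4 = -46 + 7*4 = -18
i=5: S_5 = -46 + 7*5 = -11
The first 6 terms are: [-46, -39, -32, -25, -18, -11]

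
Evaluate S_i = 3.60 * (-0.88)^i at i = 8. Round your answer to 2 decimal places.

S_8 = 3.6 * (-0.88)^8 ≈ 3.6 * 0.3596 ≈ 1.29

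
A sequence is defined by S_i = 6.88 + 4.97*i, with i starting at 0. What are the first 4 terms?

This is an arithmetic sequence.
i=0: S_0 = 6.88 + 4.97*0 = 6.88
i=1: S_1 = 6.88 + 4.97*1 = 11.85
i=2: S_2 = 6.88 + 4.97*2 = 16.82
i=3: S_3 = 6.88 + 4.97*3 = 21.79
The first 4 terms are: [6.88, 11.85, 16.82, 21.79]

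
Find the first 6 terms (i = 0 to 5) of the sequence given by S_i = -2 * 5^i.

This is a geometric sequence.
i=0: S_0 = -2 * 5^0 = -2
i=1: S_1 = -2 * 5^1 = -10
i=2: S_2 = -2 * 5^2 = -50
i=3: S_3 = -2 * 5^3 = -250
i=4: S_4 = -2 * 5^4 = -1250
i=5: S_5 = -2 * 5^5 = -6250
The first 6 terms are: [-2, -10, -50, -250, -1250, -6250]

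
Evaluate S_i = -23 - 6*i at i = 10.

S_10 = -23 + -6*10 = -23 + -60 = -83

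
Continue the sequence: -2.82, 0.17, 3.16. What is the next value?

Differences: 0.17 - -2.82 = 2.99
This is an arithmetic sequence with common difference d = 2.99.
Next term = 3.16 + 2.99 = 6.15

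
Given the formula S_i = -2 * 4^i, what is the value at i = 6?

S_6 = -2 * 4^6 = -2 * 4096 = -8192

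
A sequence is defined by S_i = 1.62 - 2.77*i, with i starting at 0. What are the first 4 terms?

This is an arithmetic sequence.
i=0: S_0 = 1.62 + -2.77*0 = 1.62
i=1: S_1 = 1.62 + -2.77*1 = -1.15
i=2: S_2 = 1.62 + -2.77*2 = -3.92
i=3: S_3 = 1.62 + -2.77*3 = -6.69
The first 4 terms are: [1.62, -1.15, -3.92, -6.69]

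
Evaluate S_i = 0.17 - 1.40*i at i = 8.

S_8 = 0.17 + -1.4*8 = 0.17 + -11.2 = -11.03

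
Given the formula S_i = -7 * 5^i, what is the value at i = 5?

S_5 = -7 * 5^5 = -7 * 3125 = -21875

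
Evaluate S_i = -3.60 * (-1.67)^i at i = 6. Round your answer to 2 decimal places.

S_6 = -3.6 * (-1.67)^6 ≈ -3.6 * 21.692 ≈ -78.09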